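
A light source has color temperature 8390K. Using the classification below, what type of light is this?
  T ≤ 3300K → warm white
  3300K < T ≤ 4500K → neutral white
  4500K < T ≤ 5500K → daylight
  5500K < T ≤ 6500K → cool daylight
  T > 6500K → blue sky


Temperature: 8390K
8390K > 6500K → blue sky
Classification: blue sky


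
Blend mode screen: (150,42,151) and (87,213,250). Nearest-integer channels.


Screen: C = 255 - (255-A)×(255-B)/255, rounded to nearest integer
R: 255 - (255-150)×(255-87)/255 = 255 - 17640/255 ≈ 255 - 69.176 = 185.824 → 186
G: 255 - (255-42)×(255-213)/255 = 255 - 8946/255 ≈ 255 - 35.082 = 219.918 → 220
B: 255 - (255-151)×(255-250)/255 = 255 - 520/255 ≈ 255 - 2.039 = 252.961 → 253
= RGB(186, 220, 253)


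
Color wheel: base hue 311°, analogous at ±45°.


Base hue: 311°
Left analog: (311 - 45) mod 360 = 266°
Right analog: (311 + 45) mod 360 = 356°
Analogous hues = 266° and 356°


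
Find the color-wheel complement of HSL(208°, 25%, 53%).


Complement = opposite side of color wheel = hue + 180°
H' = (208 + 180) mod 360 = 28°
S and L unchanged.
= HSL(28°, 25%, 53%)


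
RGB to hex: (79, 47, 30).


R = 79 → 4F (hex)
G = 47 → 2F (hex)
B = 30 → 1E (hex)
Hex = #4F2F1E


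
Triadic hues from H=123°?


Triadic: equally spaced at 120° intervals
H1 = 123°
H2 = (123 + 120) mod 360 = 243°
H3 = (123 + 240) mod 360 = 3°
Triadic = 123°, 243°, 3°


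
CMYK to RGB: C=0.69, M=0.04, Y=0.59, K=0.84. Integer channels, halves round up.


R = 255 × (1-C) × (1-K) = 255 × 0.31 × 0.16 = 12.648 → 13
G = 255 × (1-M) × (1-K) = 255 × 0.96 × 0.16 = 39.168 → 39
B = 255 × (1-Y) × (1-K) = 255 × 0.41 × 0.16 = 16.728 → 17
= RGB(13, 39, 17)


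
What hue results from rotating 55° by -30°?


New hue = (H + rotation) mod 360
New hue = (55 -30) mod 360
= 25 mod 360
= 25°


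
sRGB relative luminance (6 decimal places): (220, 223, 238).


Linearize each channel (sRGB transfer function): c = v/255; c_lin = c/12.92 if c ≤ 0.04045, else ((c+0.055)/1.055)^2.4
  R: 220/255 ≈ 0.862745 > 0.04045 → ((0.862745+0.055)/1.055)^2.4 ≈ 0.715694
  G: 223/255 ≈ 0.874510 > 0.04045 → ((0.874510+0.055)/1.055)^2.4 ≈ 0.737910
  B: 238/255 ≈ 0.933333 > 0.04045 → ((0.933333+0.055)/1.055)^2.4 ≈ 0.854993
R_lin = 0.715694, G_lin = 0.737910, B_lin = 0.854993
L = 0.2126×R + 0.7152×G + 0.0722×B
L = 0.2126×0.715694 + 0.7152×0.737910 + 0.0722×0.854993
L ≈ 0.741640


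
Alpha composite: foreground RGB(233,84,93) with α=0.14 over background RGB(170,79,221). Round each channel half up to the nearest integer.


C = α×F + (1-α)×B, with 1-α = 0.86
R: 0.14×233 + 0.86×170 = 32.62 + 146.20 = 178.82 → 179
G: 0.14×84 + 0.86×79 = 11.76 + 67.94 = 79.70 → 80
B: 0.14×93 + 0.86×221 = 13.02 + 190.06 = 203.08 → 203
= RGB(179, 80, 203)


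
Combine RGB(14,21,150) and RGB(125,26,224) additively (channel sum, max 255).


Additive: each channel = min(255, C₁+C₂)
R: 14+125 = 139 → 139
G: 21+26 = 47 → 47
B: 150+224 = 374 → 255
= RGB(139, 47, 255)


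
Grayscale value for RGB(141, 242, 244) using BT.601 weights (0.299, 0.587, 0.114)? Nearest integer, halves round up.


Gray = 0.299×R + 0.587×G + 0.114×B
Gray = 0.299×141 + 0.587×242 + 0.114×244
Gray = 42.159 + 142.054 + 27.816
Gray = 212.029 → round half up → 212
Gray = 212


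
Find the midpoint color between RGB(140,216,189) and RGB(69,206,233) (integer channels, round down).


Midpoint: each channel = ⌊(C₁+C₂)/2⌋
R: ⌊(140+69)/2⌋ = 104
G: ⌊(216+206)/2⌋ = 211
B: ⌊(189+233)/2⌋ = 211
= RGB(104, 211, 211)


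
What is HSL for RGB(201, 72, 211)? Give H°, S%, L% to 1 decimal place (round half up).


Normalize: R'=201/255≈0.7882, G'=72/255≈0.2824, B'=211/255≈0.8275
Max=211/255, Min=72/255, Δ=Max-Min=139/255
L = (Max+Min)/2 = (211+72)/510 = 283/510 = 0.55490… → L = 55.5%
L > 0.5 → S = Δ/(2-Max-Min) = 139/(510-211-72) = 139/227 = 0.61233… → S = 61.2%
(the 1/255 factors cancel in S and H, so raw channel differences can be used)
Max is B' → H = 60 × ((R-G)/Δ + 4) = 60 × ((201-72)/139 + 4)
  129/139 + 4 = 0.9280… + 4 = 4.9280…
  H = 60 × 4.9280… = 295.683…° → H = 295.7°
= HSL(295.7°, 61.2%, 55.5%)


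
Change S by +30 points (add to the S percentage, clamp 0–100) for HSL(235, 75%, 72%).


Original S = 75%
Adjustment = +30 percentage points
New S = 75 + (30) = 105
Clamp to [0, 100] → 100
= HSL(235°, 100%, 72%)


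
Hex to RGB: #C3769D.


C3 → 195 (R)
76 → 118 (G)
9D → 157 (B)
= RGB(195, 118, 157)


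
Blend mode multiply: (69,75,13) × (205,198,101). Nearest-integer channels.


Multiply: C = A×B/255, rounded to nearest integer
R: 69×205/255 = 14145/255 ≈ 55.471 → 55
G: 75×198/255 = 14850/255 ≈ 58.235 → 58
B: 13×101/255 = 1313/255 ≈ 5.149 → 5
= RGB(55, 58, 5)


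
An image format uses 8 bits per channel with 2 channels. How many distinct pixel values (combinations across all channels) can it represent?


Total bits = 8 bits/channel × 2 channels = 16 bits
Distinct pixel values = 2^16
= 65,536 pixel values


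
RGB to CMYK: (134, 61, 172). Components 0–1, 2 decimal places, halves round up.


R'=134/255≈0.5255, G'=61/255≈0.2392, B'=172/255≈0.6745
K = 1 - max(R',G',B') = 1 - 172/255 = 83/255 = 0.32549… → 0.33
(1-R'-K)/(1-K) simplifies to (max-R)/max with max = 172:
C = (172-134)/172 = 38/172 = 0.22093… → 0.22
M = (172-61)/172 = 111/172 = 0.64534… → 0.65
Y = (172-172)/172 = 0/172 = 0 → 0.00
= CMYK(0.22, 0.65, 0.00, 0.33)


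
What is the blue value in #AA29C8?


Color: #AA29C8
R = AA = 170
G = 29 = 41
B = C8 = 200
Blue = 200


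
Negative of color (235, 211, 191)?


Invert: (255-R, 255-G, 255-B)
R: 255-235 = 20
G: 255-211 = 44
B: 255-191 = 64
= RGB(20, 44, 64)


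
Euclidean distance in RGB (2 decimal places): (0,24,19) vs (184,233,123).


d = √[(R₁-R₂)² + (G₁-G₂)² + (B₁-B₂)²]
d = √[(0-184)² + (24-233)² + (19-123)²]
d = √[33856 + 43681 + 10816]
d = √88353
d ≈ 297.24


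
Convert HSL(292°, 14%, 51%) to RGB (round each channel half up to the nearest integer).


H=292°, S=0.14, L=0.51
C = (1-|2L-1|)×S = (1-|0.02|)×0.14 = 0.1372
H' = H/60 = 292/60 ≈ 4.8667; X = C×(1-|H' mod 2 - 1|) ≈ 0.1189
m = L - C/2 = 0.51 - 0.0686 = 0.4414
Sector ⌊H'⌋ = 4 → (R',G',B') = (≈0.1189, 0.0, 0.1372)
RGB = ((R'+m)×255, (G'+m)×255, (B'+m)×255) = (142.8782, 112.557, 147.543)
Round half up → RGB(143, 113, 148)


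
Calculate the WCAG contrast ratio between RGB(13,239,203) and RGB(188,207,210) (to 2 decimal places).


Linearize each sRGB channel c=v/255: c/12.92 if c ≤ 0.04045 else ((c+0.055)/1.055)^2.4
L = 0.2126×R_lin + 0.7152×G_lin + 0.0722×B_lin
Color 1 (13,239,203):
  R=13: 13/255≈0.0510 > 0.04045 → ((0.0510+0.055)/1.055)^2.4 ≈ 0.00402
  G=239: 239/255≈0.9373 > 0.04045 → ((0.9373+0.055)/1.055)^2.4 ≈ 0.86316
  B=203: 203/255≈0.7961 > 0.04045 → ((0.7961+0.055)/1.055)^2.4 ≈ 0.59720
  L1 = 0.2126×0.00402 + 0.7152×0.86316 + 0.0722×0.59720 ≈ 0.66130
Color 2 (188,207,210):
  R=188: 188/255≈0.7373 > 0.04045 → ((0.7373+0.055)/1.055)^2.4 ≈ 0.50289
  G=207: 207/255≈0.8118 > 0.04045 → ((0.8118+0.055)/1.055)^2.4 ≈ 0.62396
  B=210: 210/255≈0.8235 > 0.04045 → ((0.8235+0.055)/1.055)^2.4 ≈ 0.64448
  L2 = 0.2126×0.50289 + 0.7152×0.62396 + 0.0722×0.64448 ≈ 0.59970
Lighter = 0.66130, Darker = 0.59970
Ratio = (L_lighter + 0.05) / (L_darker + 0.05)
Ratio = (0.66130 + 0.05) / (0.59970 + 0.05) = 0.71130 / 0.64970 ≈ 1.0948
Ratio ≈ 1.09:1


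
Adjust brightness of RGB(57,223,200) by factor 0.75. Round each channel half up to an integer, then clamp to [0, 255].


Multiply each channel by 0.75, round half up, clamp to [0, 255]
R: 57×0.75 = 42.75 → round → 43
G: 223×0.75 = 167.25 → round → 167
B: 200×0.75 = 150
= RGB(43, 167, 150)


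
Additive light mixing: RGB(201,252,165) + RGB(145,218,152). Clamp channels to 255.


Additive: each channel = min(255, C₁+C₂)
R: 201+145 = 346 → 255
G: 252+218 = 470 → 255
B: 165+152 = 317 → 255
= RGB(255, 255, 255)


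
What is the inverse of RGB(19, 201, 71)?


Invert: (255-R, 255-G, 255-B)
R: 255-19 = 236
G: 255-201 = 54
B: 255-71 = 184
= RGB(236, 54, 184)


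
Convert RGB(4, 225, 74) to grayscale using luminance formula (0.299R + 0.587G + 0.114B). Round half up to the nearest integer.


Gray = 0.299×R + 0.587×G + 0.114×B
Gray = 0.299×4 + 0.587×225 + 0.114×74
Gray = 1.196 + 132.075 + 8.436
Gray = 141.707 → round half up → 142
Gray = 142


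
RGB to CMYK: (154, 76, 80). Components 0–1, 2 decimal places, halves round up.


R'=154/255≈0.6039, G'=76/255≈0.2980, B'=80/255≈0.3137
K = 1 - max(R',G',B') = 1 - 154/255 = 101/255 = 0.39607… → 0.40
(1-R'-K)/(1-K) simplifies to (max-R)/max with max = 154:
C = (154-154)/154 = 0/154 = 0 → 0.00
M = (154-76)/154 = 78/154 = 0.50649… → 0.51
Y = (154-80)/154 = 74/154 = 0.48051… → 0.48
= CMYK(0.00, 0.51, 0.48, 0.40)


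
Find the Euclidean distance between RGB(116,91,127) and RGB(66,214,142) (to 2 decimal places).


d = √[(R₁-R₂)² + (G₁-G₂)² + (B₁-B₂)²]
d = √[(116-66)² + (91-214)² + (127-142)²]
d = √[2500 + 15129 + 225]
d = √17854
d ≈ 133.62


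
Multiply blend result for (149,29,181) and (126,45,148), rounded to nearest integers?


Multiply: C = A×B/255, rounded to nearest integer
R: 149×126/255 = 18774/255 ≈ 73.624 → 74
G: 29×45/255 = 1305/255 ≈ 5.118 → 5
B: 181×148/255 = 26788/255 ≈ 105.051 → 105
= RGB(74, 5, 105)


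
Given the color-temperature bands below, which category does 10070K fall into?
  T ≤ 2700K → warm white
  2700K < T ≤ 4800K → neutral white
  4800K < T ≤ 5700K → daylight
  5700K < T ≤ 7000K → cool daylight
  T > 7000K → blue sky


Temperature: 10070K
10070K > 7000K → blue sky
Classification: blue sky


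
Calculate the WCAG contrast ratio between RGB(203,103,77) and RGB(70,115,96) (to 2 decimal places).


Linearize each sRGB channel c=v/255: c/12.92 if c ≤ 0.04045 else ((c+0.055)/1.055)^2.4
L = 0.2126×R_lin + 0.7152×G_lin + 0.0722×B_lin
Color 1 (203,103,77):
  R=203: 203/255≈0.7961 > 0.04045 → ((0.7961+0.055)/1.055)^2.4 ≈ 0.59720
  G=103: 103/255≈0.4039 > 0.04045 → ((0.4039+0.055)/1.055)^2.4 ≈ 0.13563
  B=77: 77/255≈0.3020 > 0.04045 → ((0.3020+0.055)/1.055)^2.4 ≈ 0.07421
  L1 = 0.2126×0.59720 + 0.7152×0.13563 + 0.0722×0.07421 ≈ 0.22933
Color 2 (70,115,96):
  R=70: 70/255≈0.2745 > 0.04045 → ((0.2745+0.055)/1.055)^2.4 ≈ 0.06125
  G=115: 115/255≈0.4510 > 0.04045 → ((0.4510+0.055)/1.055)^2.4 ≈ 0.17144
  B=96: 96/255≈0.3765 > 0.04045 → ((0.3765+0.055)/1.055)^2.4 ≈ 0.11697
  L2 = 0.2126×0.06125 + 0.7152×0.17144 + 0.0722×0.11697 ≈ 0.14408
Lighter = 0.22933, Darker = 0.14408
Ratio = (L_lighter + 0.05) / (L_darker + 0.05)
Ratio = (0.22933 + 0.05) / (0.14408 + 0.05) = 0.27933 / 0.19408 ≈ 1.4392
Ratio ≈ 1.44:1


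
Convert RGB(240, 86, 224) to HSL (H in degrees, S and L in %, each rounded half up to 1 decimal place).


Normalize: R'=240/255≈0.9412, G'=86/255≈0.3373, B'=224/255≈0.8784
Max=240/255, Min=86/255, Δ=Max-Min=154/255
L = (Max+Min)/2 = (240+86)/510 = 326/510 = 0.63921… → L = 63.9%
L > 0.5 → S = Δ/(2-Max-Min) = 154/(510-240-86) = 154/184 = 0.83695… → S = 83.7%
(the 1/255 factors cancel in S and H, so raw channel differences can be used)
Max is R' → H = 60 × (((G-B)/Δ) mod 6) = 60 × (((86-224)/154) mod 6)
  (-138)/154 = -0.8961…; negative, so add 6 → 5.1038…
  H = 60 × 5.1038… = 306.233…° → H = 306.2°
= HSL(306.2°, 83.7%, 63.9%)


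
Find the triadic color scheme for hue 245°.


Triadic: equally spaced at 120° intervals
H1 = 245°
H2 = (245 + 120) mod 360 = 5°
H3 = (245 + 240) mod 360 = 125°
Triadic = 245°, 5°, 125°


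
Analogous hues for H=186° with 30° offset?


Base hue: 186°
Left analog: (186 - 30) mod 360 = 156°
Right analog: (186 + 30) mod 360 = 216°
Analogous hues = 156° and 216°


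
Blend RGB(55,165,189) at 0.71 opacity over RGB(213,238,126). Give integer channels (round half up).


C = α×F + (1-α)×B, with 1-α = 0.29
R: 0.71×55 + 0.29×213 = 39.05 + 61.77 = 100.82 → 101
G: 0.71×165 + 0.29×238 = 117.15 + 69.02 = 186.17 → 186
B: 0.71×189 + 0.29×126 = 134.19 + 36.54 = 170.73 → 171
= RGB(101, 186, 171)


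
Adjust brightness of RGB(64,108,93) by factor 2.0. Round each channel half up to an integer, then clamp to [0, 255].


Multiply each channel by 2.0, round half up, clamp to [0, 255]
R: 64×2.0 = 128
G: 108×2.0 = 216
B: 93×2.0 = 186
= RGB(128, 216, 186)


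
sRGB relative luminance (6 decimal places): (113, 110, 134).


Linearize each channel (sRGB transfer function): c = v/255; c_lin = c/12.92 if c ≤ 0.04045, else ((c+0.055)/1.055)^2.4
  R: 113/255 ≈ 0.443137 > 0.04045 → ((0.443137+0.055)/1.055)^2.4 ≈ 0.165132
  G: 110/255 ≈ 0.431373 > 0.04045 → ((0.431373+0.055)/1.055)^2.4 ≈ 0.155926
  B: 134/255 ≈ 0.525490 > 0.04045 → ((0.525490+0.055)/1.055)^2.4 ≈ 0.238398
R_lin = 0.165132, G_lin = 0.155926, B_lin = 0.238398
L = 0.2126×R + 0.7152×G + 0.0722×B
L = 0.2126×0.165132 + 0.7152×0.155926 + 0.0722×0.238398
L ≈ 0.163838


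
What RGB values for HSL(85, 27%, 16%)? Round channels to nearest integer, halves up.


H=85°, S=0.27, L=0.16
C = (1-|2L-1|)×S = (1-|-0.68|)×0.27 = 0.0864
H' = H/60 = 85/60 ≈ 1.4167; X = C×(1-|H' mod 2 - 1|) = 0.0504
m = L - C/2 = 0.16 - 0.0432 = 0.1168
Sector ⌊H'⌋ = 1 → (R',G',B') = (0.0504, 0.0864, 0.0)
RGB = ((R'+m)×255, (G'+m)×255, (B'+m)×255) = (42.636, 51.816, 29.784)
Round half up → RGB(43, 52, 30)


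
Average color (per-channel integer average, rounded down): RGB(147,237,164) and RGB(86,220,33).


Midpoint: each channel = ⌊(C₁+C₂)/2⌋
R: ⌊(147+86)/2⌋ = 116
G: ⌊(237+220)/2⌋ = 228
B: ⌊(164+33)/2⌋ = 98
= RGB(116, 228, 98)


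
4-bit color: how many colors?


Colors = 2^bits = 2^4
= 16 colors


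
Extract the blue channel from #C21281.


Color: #C21281
R = C2 = 194
G = 12 = 18
B = 81 = 129
Blue = 129


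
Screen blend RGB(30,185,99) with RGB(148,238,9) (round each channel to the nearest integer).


Screen: C = 255 - (255-A)×(255-B)/255, rounded to nearest integer
R: 255 - (255-30)×(255-148)/255 = 255 - 24075/255 ≈ 255 - 94.412 = 160.588 → 161
G: 255 - (255-185)×(255-238)/255 = 255 - 1190/255 ≈ 255 - 4.667 = 250.333 → 250
B: 255 - (255-99)×(255-9)/255 = 255 - 38376/255 ≈ 255 - 150.494 = 104.506 → 105
= RGB(161, 250, 105)


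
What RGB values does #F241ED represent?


F2 → 242 (R)
41 → 65 (G)
ED → 237 (B)
= RGB(242, 65, 237)


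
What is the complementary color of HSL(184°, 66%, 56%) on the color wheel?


Complement = opposite side of color wheel = hue + 180°
H' = (184 + 180) mod 360 = 4°
S and L unchanged.
= HSL(4°, 66%, 56%)


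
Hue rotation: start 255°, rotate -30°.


New hue = (H + rotation) mod 360
New hue = (255 -30) mod 360
= 225 mod 360
= 225°


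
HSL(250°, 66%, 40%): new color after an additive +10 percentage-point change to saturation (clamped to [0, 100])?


Original S = 66%
Adjustment = +10 percentage points
New S = 66 + (10) = 76
Clamp to [0, 100] → 76
= HSL(250°, 76%, 40%)


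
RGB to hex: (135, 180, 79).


R = 135 → 87 (hex)
G = 180 → B4 (hex)
B = 79 → 4F (hex)
Hex = #87B44F


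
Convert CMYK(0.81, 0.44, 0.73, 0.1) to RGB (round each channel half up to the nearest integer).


R = 255 × (1-C) × (1-K) = 255 × 0.19 × 0.90 = 43.605 → 44
G = 255 × (1-M) × (1-K) = 255 × 0.56 × 0.90 = 128.52 → 129
B = 255 × (1-Y) × (1-K) = 255 × 0.27 × 0.90 = 61.965 → 62
= RGB(44, 129, 62)


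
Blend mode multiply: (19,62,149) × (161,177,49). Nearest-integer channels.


Multiply: C = A×B/255, rounded to nearest integer
R: 19×161/255 = 3059/255 ≈ 11.996 → 12
G: 62×177/255 = 10974/255 ≈ 43.035 → 43
B: 149×49/255 = 7301/255 ≈ 28.631 → 29
= RGB(12, 43, 29)


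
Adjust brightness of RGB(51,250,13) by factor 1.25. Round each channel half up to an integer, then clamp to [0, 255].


Multiply each channel by 1.25, round half up, clamp to [0, 255]
R: 51×1.25 = 63.75 → round → 64
G: 250×1.25 = 312.5 → round → 313 → clamp → 255
B: 13×1.25 = 16.25 → round → 16
= RGB(64, 255, 16)


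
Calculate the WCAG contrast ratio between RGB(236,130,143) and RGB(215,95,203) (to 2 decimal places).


Linearize each sRGB channel c=v/255: c/12.92 if c ≤ 0.04045 else ((c+0.055)/1.055)^2.4
L = 0.2126×R_lin + 0.7152×G_lin + 0.0722×B_lin
Color 1 (236,130,143):
  R=236: 236/255≈0.9255 > 0.04045 → ((0.9255+0.055)/1.055)^2.4 ≈ 0.83880
  G=130: 130/255≈0.5098 > 0.04045 → ((0.5098+0.055)/1.055)^2.4 ≈ 0.22323
  B=143: 143/255≈0.5608 > 0.04045 → ((0.5608+0.055)/1.055)^2.4 ≈ 0.27468
  L1 = 0.2126×0.83880 + 0.7152×0.22323 + 0.0722×0.27468 ≈ 0.35781
Color 2 (215,95,203):
  R=215: 215/255≈0.8431 > 0.04045 → ((0.8431+0.055)/1.055)^2.4 ≈ 0.67954
  G=95: 95/255≈0.3725 > 0.04045 → ((0.3725+0.055)/1.055)^2.4 ≈ 0.11444
  B=203: 203/255≈0.7961 > 0.04045 → ((0.7961+0.055)/1.055)^2.4 ≈ 0.59720
  L2 = 0.2126×0.67954 + 0.7152×0.11444 + 0.0722×0.59720 ≈ 0.26943
Lighter = 0.35781, Darker = 0.26943
Ratio = (L_lighter + 0.05) / (L_darker + 0.05)
Ratio = (0.35781 + 0.05) / (0.26943 + 0.05) = 0.40781 / 0.31943 ≈ 1.2767
Ratio ≈ 1.28:1


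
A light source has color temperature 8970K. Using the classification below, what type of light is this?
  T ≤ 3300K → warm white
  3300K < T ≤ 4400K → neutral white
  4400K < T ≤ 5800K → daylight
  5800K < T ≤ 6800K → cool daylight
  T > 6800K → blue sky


Temperature: 8970K
8970K > 6800K → blue sky
Classification: blue sky


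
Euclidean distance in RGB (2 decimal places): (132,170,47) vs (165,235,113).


d = √[(R₁-R₂)² + (G₁-G₂)² + (B₁-B₂)²]
d = √[(132-165)² + (170-235)² + (47-113)²]
d = √[1089 + 4225 + 4356]
d = √9670
d ≈ 98.34


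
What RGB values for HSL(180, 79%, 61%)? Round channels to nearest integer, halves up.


H=180°, S=0.79, L=0.61
C = (1-|2L-1|)×S = (1-|0.22|)×0.79 = 0.6162
H' = H/60 = 180/60 ≈ 3.0000; X = C×(1-|H' mod 2 - 1|) = 0.6162
m = L - C/2 = 0.61 - 0.3081 = 0.3019
Sector ⌊H'⌋ = 3 → (R',G',B') = (0.0, 0.6162, 0.6162)
RGB = ((R'+m)×255, (G'+m)×255, (B'+m)×255) = (76.9845, 234.1155, 234.1155)
Round half up → RGB(77, 234, 234)


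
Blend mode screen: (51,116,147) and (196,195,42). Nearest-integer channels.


Screen: C = 255 - (255-A)×(255-B)/255, rounded to nearest integer
R: 255 - (255-51)×(255-196)/255 = 255 - 12036/255 ≈ 255 - 47.200 = 207.800 → 208
G: 255 - (255-116)×(255-195)/255 = 255 - 8340/255 ≈ 255 - 32.706 = 222.294 → 222
B: 255 - (255-147)×(255-42)/255 = 255 - 23004/255 ≈ 255 - 90.212 = 164.788 → 165
= RGB(208, 222, 165)


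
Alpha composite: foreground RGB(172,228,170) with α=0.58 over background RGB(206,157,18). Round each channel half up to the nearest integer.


C = α×F + (1-α)×B, with 1-α = 0.42
R: 0.58×172 + 0.42×206 = 99.76 + 86.52 = 186.28 → 186
G: 0.58×228 + 0.42×157 = 132.24 + 65.94 = 198.18 → 198
B: 0.58×170 + 0.42×18 = 98.60 + 7.56 = 106.16 → 106
= RGB(186, 198, 106)


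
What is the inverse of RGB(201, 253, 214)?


Invert: (255-R, 255-G, 255-B)
R: 255-201 = 54
G: 255-253 = 2
B: 255-214 = 41
= RGB(54, 2, 41)


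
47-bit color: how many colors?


Colors = 2^bits = 2^47
= 140,737,488,355,328 colors


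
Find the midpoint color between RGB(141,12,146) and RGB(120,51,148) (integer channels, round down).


Midpoint: each channel = ⌊(C₁+C₂)/2⌋
R: ⌊(141+120)/2⌋ = 130
G: ⌊(12+51)/2⌋ = 31
B: ⌊(146+148)/2⌋ = 147
= RGB(130, 31, 147)


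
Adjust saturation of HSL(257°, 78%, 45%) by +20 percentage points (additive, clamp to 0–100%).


Original S = 78%
Adjustment = +20 percentage points
New S = 78 + (20) = 98
Clamp to [0, 100] → 98
= HSL(257°, 98%, 45%)


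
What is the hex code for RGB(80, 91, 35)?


R = 80 → 50 (hex)
G = 91 → 5B (hex)
B = 35 → 23 (hex)
Hex = #505B23


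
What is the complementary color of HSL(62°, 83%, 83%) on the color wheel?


Complement = opposite side of color wheel = hue + 180°
H' = (62 + 180) mod 360 = 242°
S and L unchanged.
= HSL(242°, 83%, 83%)


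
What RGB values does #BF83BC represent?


BF → 191 (R)
83 → 131 (G)
BC → 188 (B)
= RGB(191, 131, 188)


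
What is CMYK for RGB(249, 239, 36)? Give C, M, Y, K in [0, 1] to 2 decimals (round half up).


R'=249/255≈0.9765, G'=239/255≈0.9373, B'=36/255≈0.1412
K = 1 - max(R',G',B') = 1 - 249/255 = 6/255 = 0.02352… → 0.02
(1-R'-K)/(1-K) simplifies to (max-R)/max with max = 249:
C = (249-249)/249 = 0/249 = 0 → 0.00
M = (249-239)/249 = 10/249 = 0.04016… → 0.04
Y = (249-36)/249 = 213/249 = 0.85542… → 0.86
= CMYK(0.00, 0.04, 0.86, 0.02)


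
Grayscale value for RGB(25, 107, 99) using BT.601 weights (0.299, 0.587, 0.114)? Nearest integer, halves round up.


Gray = 0.299×R + 0.587×G + 0.114×B
Gray = 0.299×25 + 0.587×107 + 0.114×99
Gray = 7.475 + 62.809 + 11.286
Gray = 81.570 → round half up → 82
Gray = 82


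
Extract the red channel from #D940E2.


Color: #D940E2
R = D9 = 217
G = 40 = 64
B = E2 = 226
Red = 217


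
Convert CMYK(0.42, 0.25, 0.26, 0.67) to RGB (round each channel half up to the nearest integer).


R = 255 × (1-C) × (1-K) = 255 × 0.58 × 0.33 = 48.807 → 49
G = 255 × (1-M) × (1-K) = 255 × 0.75 × 0.33 = 63.1125 → 63
B = 255 × (1-Y) × (1-K) = 255 × 0.74 × 0.33 = 62.271 → 62
= RGB(49, 63, 62)


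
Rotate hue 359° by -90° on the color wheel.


New hue = (H + rotation) mod 360
New hue = (359 -90) mod 360
= 269 mod 360
= 269°


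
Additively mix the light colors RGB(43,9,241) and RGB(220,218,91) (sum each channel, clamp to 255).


Additive: each channel = min(255, C₁+C₂)
R: 43+220 = 263 → 255
G: 9+218 = 227 → 227
B: 241+91 = 332 → 255
= RGB(255, 227, 255)


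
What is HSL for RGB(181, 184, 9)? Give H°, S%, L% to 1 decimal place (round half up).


Normalize: R'=181/255≈0.7098, G'=184/255≈0.7216, B'=9/255≈0.0353
Max=184/255, Min=9/255, Δ=Max-Min=175/255
L = (Max+Min)/2 = (184+9)/510 = 193/510 = 0.37843… → L = 37.8%
L ≤ 0.5 → S = Δ/(Max+Min) = 175/(184+9) = 175/193 = 0.90673… → S = 90.7%
(the 1/255 factors cancel in S and H, so raw channel differences can be used)
Max is G' → H = 60 × ((B-R)/Δ + 2) = 60 × ((9-181)/175 + 2)
  -172/175 + 2 = -0.9828… + 2 = 1.0171…
  H = 60 × 1.0171… = 61.028…° → H = 61.0°
= HSL(61.0°, 90.7%, 37.8%)


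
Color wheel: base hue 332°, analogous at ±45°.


Base hue: 332°
Left analog: (332 - 45) mod 360 = 287°
Right analog: (332 + 45) mod 360 = 17°
Analogous hues = 287° and 17°


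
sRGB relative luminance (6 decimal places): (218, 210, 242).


Linearize each channel (sRGB transfer function): c = v/255; c_lin = c/12.92 if c ≤ 0.04045, else ((c+0.055)/1.055)^2.4
  R: 218/255 ≈ 0.854902 > 0.04045 → ((0.854902+0.055)/1.055)^2.4 ≈ 0.701102
  G: 210/255 ≈ 0.823529 > 0.04045 → ((0.823529+0.055)/1.055)^2.4 ≈ 0.644480
  B: 242/255 ≈ 0.949020 > 0.04045 → ((0.949020+0.055)/1.055)^2.4 ≈ 0.887923
R_lin = 0.701102, G_lin = 0.644480, B_lin = 0.887923
L = 0.2126×R + 0.7152×G + 0.0722×B
L = 0.2126×0.701102 + 0.7152×0.644480 + 0.0722×0.887923
L ≈ 0.674094


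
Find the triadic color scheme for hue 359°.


Triadic: equally spaced at 120° intervals
H1 = 359°
H2 = (359 + 120) mod 360 = 119°
H3 = (359 + 240) mod 360 = 239°
Triadic = 359°, 119°, 239°


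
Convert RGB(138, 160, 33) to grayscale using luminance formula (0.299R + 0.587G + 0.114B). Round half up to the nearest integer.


Gray = 0.299×R + 0.587×G + 0.114×B
Gray = 0.299×138 + 0.587×160 + 0.114×33
Gray = 41.262 + 93.920 + 3.762
Gray = 138.944 → round half up → 139
Gray = 139


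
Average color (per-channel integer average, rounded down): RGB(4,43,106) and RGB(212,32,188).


Midpoint: each channel = ⌊(C₁+C₂)/2⌋
R: ⌊(4+212)/2⌋ = 108
G: ⌊(43+32)/2⌋ = 37
B: ⌊(106+188)/2⌋ = 147
= RGB(108, 37, 147)


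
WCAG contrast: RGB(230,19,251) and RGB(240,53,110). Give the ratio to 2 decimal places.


Linearize each sRGB channel c=v/255: c/12.92 if c ≤ 0.04045 else ((c+0.055)/1.055)^2.4
L = 0.2126×R_lin + 0.7152×G_lin + 0.0722×B_lin
Color 1 (230,19,251):
  R=230: 230/255≈0.9020 > 0.04045 → ((0.9020+0.055)/1.055)^2.4 ≈ 0.79130
  G=19: 19/255≈0.0745 > 0.04045 → ((0.0745+0.055)/1.055)^2.4 ≈ 0.00651
  B=251: 251/255≈0.9843 > 0.04045 → ((0.9843+0.055)/1.055)^2.4 ≈ 0.96469
  L1 = 0.2126×0.79130 + 0.7152×0.00651 + 0.0722×0.96469 ≈ 0.24254
Color 2 (240,53,110):
  R=240: 240/255≈0.9412 > 0.04045 → ((0.9412+0.055)/1.055)^2.4 ≈ 0.87137
  G=53: 53/255≈0.2078 > 0.04045 → ((0.2078+0.055)/1.055)^2.4 ≈ 0.03560
  B=110: 110/255≈0.4314 > 0.04045 → ((0.4314+0.055)/1.055)^2.4 ≈ 0.15593
  L2 = 0.2126×0.87137 + 0.7152×0.03560 + 0.0722×0.15593 ≈ 0.22197
Lighter = 0.24254, Darker = 0.22197
Ratio = (L_lighter + 0.05) / (L_darker + 0.05)
Ratio = (0.24254 + 0.05) / (0.22197 + 0.05) = 0.29254 / 0.27197 ≈ 1.0756
Ratio ≈ 1.08:1


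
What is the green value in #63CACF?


Color: #63CACF
R = 63 = 99
G = CA = 202
B = CF = 207
Green = 202


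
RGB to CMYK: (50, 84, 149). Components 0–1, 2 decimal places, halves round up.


R'=50/255≈0.1961, G'=84/255≈0.3294, B'=149/255≈0.5843
K = 1 - max(R',G',B') = 1 - 149/255 = 106/255 = 0.41568… → 0.42
(1-R'-K)/(1-K) simplifies to (max-R)/max with max = 149:
C = (149-50)/149 = 99/149 = 0.66442… → 0.66
M = (149-84)/149 = 65/149 = 0.43624… → 0.44
Y = (149-149)/149 = 0/149 = 0 → 0.00
= CMYK(0.66, 0.44, 0.00, 0.42)


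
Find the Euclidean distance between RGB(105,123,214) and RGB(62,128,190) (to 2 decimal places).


d = √[(R₁-R₂)² + (G₁-G₂)² + (B₁-B₂)²]
d = √[(105-62)² + (123-128)² + (214-190)²]
d = √[1849 + 25 + 576]
d = √2450
d ≈ 49.50


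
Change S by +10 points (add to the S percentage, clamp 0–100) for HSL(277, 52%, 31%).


Original S = 52%
Adjustment = +10 percentage points
New S = 52 + (10) = 62
Clamp to [0, 100] → 62
= HSL(277°, 62%, 31%)


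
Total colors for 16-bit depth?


Colors = 2^bits = 2^16
= 65,536 colors


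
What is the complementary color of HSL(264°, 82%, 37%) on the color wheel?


Complement = opposite side of color wheel = hue + 180°
H' = (264 + 180) mod 360 = 84°
S and L unchanged.
= HSL(84°, 82%, 37%)


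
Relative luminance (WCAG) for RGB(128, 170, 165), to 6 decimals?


Linearize each channel (sRGB transfer function): c = v/255; c_lin = c/12.92 if c ≤ 0.04045, else ((c+0.055)/1.055)^2.4
  R: 128/255 ≈ 0.501961 > 0.04045 → ((0.501961+0.055)/1.055)^2.4 ≈ 0.215861
  G: 170/255 ≈ 0.666667 > 0.04045 → ((0.666667+0.055)/1.055)^2.4 ≈ 0.401978
  B: 165/255 ≈ 0.647059 > 0.04045 → ((0.647059+0.055)/1.055)^2.4 ≈ 0.376262
R_lin = 0.215861, G_lin = 0.401978, B_lin = 0.376262
L = 0.2126×R + 0.7152×G + 0.0722×B
L = 0.2126×0.215861 + 0.7152×0.401978 + 0.0722×0.376262
L ≈ 0.360553


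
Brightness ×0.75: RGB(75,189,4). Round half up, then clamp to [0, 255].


Multiply each channel by 0.75, round half up, clamp to [0, 255]
R: 75×0.75 = 56.25 → round → 56
G: 189×0.75 = 141.75 → round → 142
B: 4×0.75 = 3
= RGB(56, 142, 3)


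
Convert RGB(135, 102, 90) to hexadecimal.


R = 135 → 87 (hex)
G = 102 → 66 (hex)
B = 90 → 5A (hex)
Hex = #87665A


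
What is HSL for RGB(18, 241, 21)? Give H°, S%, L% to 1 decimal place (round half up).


Normalize: R'=18/255≈0.0706, G'=241/255≈0.9451, B'=21/255≈0.0824
Max=241/255, Min=18/255, Δ=Max-Min=223/255
L = (Max+Min)/2 = (241+18)/510 = 259/510 = 0.50784… → L = 50.8%
L > 0.5 → S = Δ/(2-Max-Min) = 223/(510-241-18) = 223/251 = 0.88844… → S = 88.8%
(the 1/255 factors cancel in S and H, so raw channel differences can be used)
Max is G' → H = 60 × ((B-R)/Δ + 2) = 60 × ((21-18)/223 + 2)
  3/223 + 2 = 0.0134… + 2 = 2.0134…
  H = 60 × 2.0134… = 120.807…° → H = 120.8°
= HSL(120.8°, 88.8%, 50.8%)


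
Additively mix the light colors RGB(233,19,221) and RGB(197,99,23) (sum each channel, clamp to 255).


Additive: each channel = min(255, C₁+C₂)
R: 233+197 = 430 → 255
G: 19+99 = 118 → 118
B: 221+23 = 244 → 244
= RGB(255, 118, 244)


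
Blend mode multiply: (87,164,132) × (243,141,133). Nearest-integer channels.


Multiply: C = A×B/255, rounded to nearest integer
R: 87×243/255 = 21141/255 ≈ 82.906 → 83
G: 164×141/255 = 23124/255 ≈ 90.682 → 91
B: 132×133/255 = 17556/255 ≈ 68.847 → 69
= RGB(83, 91, 69)


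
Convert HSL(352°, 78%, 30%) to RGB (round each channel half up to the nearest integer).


H=352°, S=0.78, L=0.30
C = (1-|2L-1|)×S = (1-|-0.40|)×0.78 = 0.468
H' = H/60 = 352/60 ≈ 5.8667; X = C×(1-|H' mod 2 - 1|) = 0.0624
m = L - C/2 = 0.30 - 0.234 = 0.066
Sector ⌊H'⌋ = 5 → (R',G',B') = (0.468, 0.0, 0.0624)
RGB = ((R'+m)×255, (G'+m)×255, (B'+m)×255) = (136.17, 16.83, 32.742)
Round half up → RGB(136, 17, 33)


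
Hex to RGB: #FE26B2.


FE → 254 (R)
26 → 38 (G)
B2 → 178 (B)
= RGB(254, 38, 178)


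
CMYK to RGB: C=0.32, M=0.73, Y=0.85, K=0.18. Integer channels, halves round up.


R = 255 × (1-C) × (1-K) = 255 × 0.68 × 0.82 = 142.188 → 142
G = 255 × (1-M) × (1-K) = 255 × 0.27 × 0.82 = 56.457 → 56
B = 255 × (1-Y) × (1-K) = 255 × 0.15 × 0.82 = 31.365 → 31
= RGB(142, 56, 31)


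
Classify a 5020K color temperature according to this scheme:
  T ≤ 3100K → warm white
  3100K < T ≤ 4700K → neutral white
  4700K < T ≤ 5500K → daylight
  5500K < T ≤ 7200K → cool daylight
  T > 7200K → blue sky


Temperature: 5020K
4700K < 5020K ≤ 5500K → daylight
Classification: daylight


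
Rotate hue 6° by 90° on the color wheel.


New hue = (H + rotation) mod 360
New hue = (6 + 90) mod 360
= 96 mod 360
= 96°


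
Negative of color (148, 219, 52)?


Invert: (255-R, 255-G, 255-B)
R: 255-148 = 107
G: 255-219 = 36
B: 255-52 = 203
= RGB(107, 36, 203)


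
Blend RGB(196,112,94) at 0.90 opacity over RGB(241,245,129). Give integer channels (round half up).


C = α×F + (1-α)×B, with 1-α = 0.10
R: 0.90×196 + 0.10×241 = 176.40 + 24.10 = 200.50 → 201
G: 0.90×112 + 0.10×245 = 100.80 + 24.50 = 125.30 → 125
B: 0.90×94 + 0.10×129 = 84.60 + 12.90 = 97.50 → 98
= RGB(201, 125, 98)


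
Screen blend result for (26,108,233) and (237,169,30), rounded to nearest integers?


Screen: C = 255 - (255-A)×(255-B)/255, rounded to nearest integer
R: 255 - (255-26)×(255-237)/255 = 255 - 4122/255 ≈ 255 - 16.165 = 238.835 → 239
G: 255 - (255-108)×(255-169)/255 = 255 - 12642/255 ≈ 255 - 49.576 = 205.424 → 205
B: 255 - (255-233)×(255-30)/255 = 255 - 4950/255 ≈ 255 - 19.412 = 235.588 → 236
= RGB(239, 205, 236)


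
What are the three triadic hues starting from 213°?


Triadic: equally spaced at 120° intervals
H1 = 213°
H2 = (213 + 120) mod 360 = 333°
H3 = (213 + 240) mod 360 = 93°
Triadic = 213°, 333°, 93°


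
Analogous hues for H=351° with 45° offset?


Base hue: 351°
Left analog: (351 - 45) mod 360 = 306°
Right analog: (351 + 45) mod 360 = 36°
Analogous hues = 306° and 36°


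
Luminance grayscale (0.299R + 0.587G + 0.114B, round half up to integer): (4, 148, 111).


Gray = 0.299×R + 0.587×G + 0.114×B
Gray = 0.299×4 + 0.587×148 + 0.114×111
Gray = 1.196 + 86.876 + 12.654
Gray = 100.726 → round half up → 101
Gray = 101


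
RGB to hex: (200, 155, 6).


R = 200 → C8 (hex)
G = 155 → 9B (hex)
B = 6 → 06 (hex)
Hex = #C89B06


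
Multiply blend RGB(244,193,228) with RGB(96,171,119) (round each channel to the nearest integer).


Multiply: C = A×B/255, rounded to nearest integer
R: 244×96/255 = 23424/255 ≈ 91.859 → 92
G: 193×171/255 = 33003/255 ≈ 129.424 → 129
B: 228×119/255 = 27132/255 ≈ 106.400 → 106
= RGB(92, 129, 106)


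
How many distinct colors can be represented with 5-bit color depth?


Colors = 2^bits = 2^5
= 32 colors


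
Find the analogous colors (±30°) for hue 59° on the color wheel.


Base hue: 59°
Left analog: (59 - 30) mod 360 = 29°
Right analog: (59 + 30) mod 360 = 89°
Analogous hues = 29° and 89°


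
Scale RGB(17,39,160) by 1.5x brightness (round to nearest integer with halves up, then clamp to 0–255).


Multiply each channel by 1.5, round half up, clamp to [0, 255]
R: 17×1.5 = 25.5 → round → 26
G: 39×1.5 = 58.5 → round → 59
B: 160×1.5 = 240
= RGB(26, 59, 240)


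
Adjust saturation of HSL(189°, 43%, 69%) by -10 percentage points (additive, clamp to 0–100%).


Original S = 43%
Adjustment = -10 percentage points
New S = 43 + (-10) = 33
Clamp to [0, 100] → 33
= HSL(189°, 33%, 69%)


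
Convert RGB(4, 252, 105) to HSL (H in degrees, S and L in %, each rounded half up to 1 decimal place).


Normalize: R'=4/255≈0.0157, G'=252/255≈0.9882, B'=105/255≈0.4118
Max=252/255, Min=4/255, Δ=Max-Min=248/255
L = (Max+Min)/2 = (252+4)/510 = 256/510 = 0.50196… → L = 50.2%
L > 0.5 → S = Δ/(2-Max-Min) = 248/(510-252-4) = 248/254 = 0.97637… → S = 97.6%
(the 1/255 factors cancel in S and H, so raw channel differences can be used)
Max is G' → H = 60 × ((B-R)/Δ + 2) = 60 × ((105-4)/248 + 2)
  101/248 + 2 = 0.4072… + 2 = 2.4072…
  H = 60 × 2.4072… = 144.435…° → H = 144.4°
= HSL(144.4°, 97.6%, 50.2%)


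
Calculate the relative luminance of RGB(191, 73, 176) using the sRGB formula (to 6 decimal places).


Linearize each channel (sRGB transfer function): c = v/255; c_lin = c/12.92 if c ≤ 0.04045, else ((c+0.055)/1.055)^2.4
  R: 191/255 ≈ 0.749020 > 0.04045 → ((0.749020+0.055)/1.055)^2.4 ≈ 0.520996
  G: 73/255 ≈ 0.286275 > 0.04045 → ((0.286275+0.055)/1.055)^2.4 ≈ 0.066626
  B: 176/255 ≈ 0.690196 > 0.04045 → ((0.690196+0.055)/1.055)^2.4 ≈ 0.434154
R_lin = 0.520996, G_lin = 0.066626, B_lin = 0.434154
L = 0.2126×R + 0.7152×G + 0.0722×B
L = 0.2126×0.520996 + 0.7152×0.066626 + 0.0722×0.434154
L ≈ 0.189760


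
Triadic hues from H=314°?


Triadic: equally spaced at 120° intervals
H1 = 314°
H2 = (314 + 120) mod 360 = 74°
H3 = (314 + 240) mod 360 = 194°
Triadic = 314°, 74°, 194°


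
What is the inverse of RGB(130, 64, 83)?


Invert: (255-R, 255-G, 255-B)
R: 255-130 = 125
G: 255-64 = 191
B: 255-83 = 172
= RGB(125, 191, 172)


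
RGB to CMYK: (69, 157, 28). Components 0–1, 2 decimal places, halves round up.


R'=69/255≈0.2706, G'=157/255≈0.6157, B'=28/255≈0.1098
K = 1 - max(R',G',B') = 1 - 157/255 = 98/255 = 0.38431… → 0.38
(1-R'-K)/(1-K) simplifies to (max-R)/max with max = 157:
C = (157-69)/157 = 88/157 = 0.56050… → 0.56
M = (157-157)/157 = 0/157 = 0 → 0.00
Y = (157-28)/157 = 129/157 = 0.82165… → 0.82
= CMYK(0.56, 0.00, 0.82, 0.38)


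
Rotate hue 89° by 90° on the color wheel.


New hue = (H + rotation) mod 360
New hue = (89 + 90) mod 360
= 179 mod 360
= 179°


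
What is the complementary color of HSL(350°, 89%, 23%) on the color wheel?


Complement = opposite side of color wheel = hue + 180°
H' = (350 + 180) mod 360 = 170°
S and L unchanged.
= HSL(170°, 89%, 23%)


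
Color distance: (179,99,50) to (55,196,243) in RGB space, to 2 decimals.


d = √[(R₁-R₂)² + (G₁-G₂)² + (B₁-B₂)²]
d = √[(179-55)² + (99-196)² + (50-243)²]
d = √[15376 + 9409 + 37249]
d = √62034
d ≈ 249.07


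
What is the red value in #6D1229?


Color: #6D1229
R = 6D = 109
G = 12 = 18
B = 29 = 41
Red = 109


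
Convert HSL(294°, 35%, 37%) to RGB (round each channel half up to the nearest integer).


H=294°, S=0.35, L=0.37
C = (1-|2L-1|)×S = (1-|-0.26|)×0.35 = 0.259
H' = H/60 = 294/60 ≈ 4.9000; X = C×(1-|H' mod 2 - 1|) = 0.2331
m = L - C/2 = 0.37 - 0.1295 = 0.2405
Sector ⌊H'⌋ = 4 → (R',G',B') = (0.2331, 0.0, 0.259)
RGB = ((R'+m)×255, (G'+m)×255, (B'+m)×255) = (120.768, 61.3275, 127.3725)
Round half up → RGB(121, 61, 127)


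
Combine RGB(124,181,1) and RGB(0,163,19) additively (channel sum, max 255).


Additive: each channel = min(255, C₁+C₂)
R: 124+0 = 124 → 124
G: 181+163 = 344 → 255
B: 1+19 = 20 → 20
= RGB(124, 255, 20)


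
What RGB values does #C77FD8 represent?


C7 → 199 (R)
7F → 127 (G)
D8 → 216 (B)
= RGB(199, 127, 216)


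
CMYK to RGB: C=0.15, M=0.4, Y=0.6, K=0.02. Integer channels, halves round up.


R = 255 × (1-C) × (1-K) = 255 × 0.85 × 0.98 = 212.415 → 212
G = 255 × (1-M) × (1-K) = 255 × 0.60 × 0.98 = 149.94 → 150
B = 255 × (1-Y) × (1-K) = 255 × 0.40 × 0.98 = 99.96 → 100
= RGB(212, 150, 100)


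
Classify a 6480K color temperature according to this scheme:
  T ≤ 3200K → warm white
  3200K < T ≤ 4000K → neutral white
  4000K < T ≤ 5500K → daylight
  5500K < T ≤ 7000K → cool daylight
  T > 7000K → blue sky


Temperature: 6480K
5500K < 6480K ≤ 7000K → cool daylight
Classification: cool daylight


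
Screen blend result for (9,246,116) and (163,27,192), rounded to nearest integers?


Screen: C = 255 - (255-A)×(255-B)/255, rounded to nearest integer
R: 255 - (255-9)×(255-163)/255 = 255 - 22632/255 ≈ 255 - 88.753 = 166.247 → 166
G: 255 - (255-246)×(255-27)/255 = 255 - 2052/255 ≈ 255 - 8.047 = 246.953 → 247
B: 255 - (255-116)×(255-192)/255 = 255 - 8757/255 ≈ 255 - 34.341 = 220.659 → 221
= RGB(166, 247, 221)


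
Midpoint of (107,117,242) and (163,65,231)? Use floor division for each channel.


Midpoint: each channel = ⌊(C₁+C₂)/2⌋
R: ⌊(107+163)/2⌋ = 135
G: ⌊(117+65)/2⌋ = 91
B: ⌊(242+231)/2⌋ = 236
= RGB(135, 91, 236)


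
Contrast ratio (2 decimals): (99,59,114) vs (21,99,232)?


Linearize each sRGB channel c=v/255: c/12.92 if c ≤ 0.04045 else ((c+0.055)/1.055)^2.4
L = 0.2126×R_lin + 0.7152×G_lin + 0.0722×B_lin
Color 1 (99,59,114):
  R=99: 99/255≈0.3882 > 0.04045 → ((0.3882+0.055)/1.055)^2.4 ≈ 0.12477
  G=59: 59/255≈0.2314 > 0.04045 → ((0.2314+0.055)/1.055)^2.4 ≈ 0.04374
  B=114: 114/255≈0.4471 > 0.04045 → ((0.4471+0.055)/1.055)^2.4 ≈ 0.16827
  L1 = 0.2126×0.12477 + 0.7152×0.04374 + 0.0722×0.16827 ≈ 0.06995
Color 2 (21,99,232):
  R=21: 21/255≈0.0824 > 0.04045 → ((0.0824+0.055)/1.055)^2.4 ≈ 0.00750
  G=99: 99/255≈0.3882 > 0.04045 → ((0.3882+0.055)/1.055)^2.4 ≈ 0.12477
  B=232: 232/255≈0.9098 > 0.04045 → ((0.9098+0.055)/1.055)^2.4 ≈ 0.80695
  L2 = 0.2126×0.00750 + 0.7152×0.12477 + 0.0722×0.80695 ≈ 0.14909
Lighter = 0.14909, Darker = 0.06995
Ratio = (L_lighter + 0.05) / (L_darker + 0.05)
Ratio = (0.14909 + 0.05) / (0.06995 + 0.05) = 0.19909 / 0.11995 ≈ 1.6597
Ratio ≈ 1.66:1


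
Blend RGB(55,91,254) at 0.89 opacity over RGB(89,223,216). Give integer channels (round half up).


C = α×F + (1-α)×B, with 1-α = 0.11
R: 0.89×55 + 0.11×89 = 48.95 + 9.79 = 58.74 → 59
G: 0.89×91 + 0.11×223 = 80.99 + 24.53 = 105.52 → 106
B: 0.89×254 + 0.11×216 = 226.06 + 23.76 = 249.82 → 250
= RGB(59, 106, 250)


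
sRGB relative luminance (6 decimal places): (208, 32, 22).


Linearize each channel (sRGB transfer function): c = v/255; c_lin = c/12.92 if c ≤ 0.04045, else ((c+0.055)/1.055)^2.4
  R: 208/255 ≈ 0.815686 > 0.04045 → ((0.815686+0.055)/1.055)^2.4 ≈ 0.630757
  G: 32/255 ≈ 0.125490 > 0.04045 → ((0.125490+0.055)/1.055)^2.4 ≈ 0.014444
  B: 22/255 ≈ 0.086275 > 0.04045 → ((0.086275+0.055)/1.055)^2.4 ≈ 0.008023
R_lin = 0.630757, G_lin = 0.014444, B_lin = 0.008023
L = 0.2126×R + 0.7152×G + 0.0722×B
L = 0.2126×0.630757 + 0.7152×0.014444 + 0.0722×0.008023
L ≈ 0.145008
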